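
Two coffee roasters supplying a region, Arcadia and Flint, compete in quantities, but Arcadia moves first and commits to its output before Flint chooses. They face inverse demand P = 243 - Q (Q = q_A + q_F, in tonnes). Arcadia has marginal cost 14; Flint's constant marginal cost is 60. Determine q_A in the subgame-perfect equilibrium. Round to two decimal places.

137.50

The follower Flint best-responds to any q_A: π_F = (243 - Q)q_F - 60q_F.
∂π_F/∂q_F = 183 - q_A - 2q_F = 0 gives the reaction function q_F = (183 - q_A)/2.
Arcadia substitutes q_F(q_A) into its own profit: π_A = q_A(243 - q_A - (183 - q_A)/2) - 14q_A = (303/2 - (1/2)q_A)q_A - 14q_A.
Leader FOC: 275/2 - q_A = 0, so q_A = 275/2.
Then q_F = (183 - 275/2)/2 = 91/4.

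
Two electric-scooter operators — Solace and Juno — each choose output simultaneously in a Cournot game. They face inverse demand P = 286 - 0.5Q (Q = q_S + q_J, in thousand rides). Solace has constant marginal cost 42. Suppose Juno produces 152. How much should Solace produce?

168

With the rival's output fixed at 152, Solace's profit is π_S = (286 - (1/2)·152 - (1/2)q_S)q_S - (42q_S) = (210 - (1/2)q_S)q_S - (42q_S).
∂π_S/∂q_S = 168 - q_S = 0, so q_S = 168.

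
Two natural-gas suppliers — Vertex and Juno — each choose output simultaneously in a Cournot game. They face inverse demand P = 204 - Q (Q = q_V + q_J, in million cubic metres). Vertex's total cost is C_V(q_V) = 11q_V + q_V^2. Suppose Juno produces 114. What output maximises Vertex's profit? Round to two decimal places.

19.75

With the rival's output fixed at 114, Vertex's profit is π_V = (204 - 114 - q_V)q_V - (11q_V + q_V²) = (90 - q_V)q_V - (11q_V + q_V²).
∂π_V/∂q_V = 79 - 4q_V = 0, so q_V = 79/4.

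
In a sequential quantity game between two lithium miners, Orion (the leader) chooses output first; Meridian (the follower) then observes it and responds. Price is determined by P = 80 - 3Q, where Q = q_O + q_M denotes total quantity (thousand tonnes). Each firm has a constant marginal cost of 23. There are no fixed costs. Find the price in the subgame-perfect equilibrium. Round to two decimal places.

Solve by backward induction. Given q_O, the follower Meridian maximises π_M = (80 - 3q_O - 3q_M)q_M - 23q_M.
Follower FOC: 57 - 3q_O - 6q_M = 0, so q_M(q_O) = (57 - 3q_O)/6.
The leader anticipates this reaction. Substituting into P = 80 - 3Q gives P = 103/2 - (3/2)q_O, so π_O = (103/2 - (3/2)q_O)q_O - 23q_O.
Leader FOC: 57/2 - 3q_O = 0, so q_O = 19/2.
Then q_M = (57 - 3·(19/2))/6 = 19/4.
Total output Q = 57/4, so price P = 80 - 3·(57/4) = 149/4.

37.25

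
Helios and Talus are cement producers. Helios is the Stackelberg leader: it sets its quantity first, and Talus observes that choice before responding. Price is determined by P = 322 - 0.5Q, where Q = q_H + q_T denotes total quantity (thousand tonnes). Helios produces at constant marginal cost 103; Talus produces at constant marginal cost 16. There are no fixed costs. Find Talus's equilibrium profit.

28800

The follower Talus best-responds to any q_H: π_T = (322 - 0.5Q)q_T - 16q_T.
Follower FOC: 306 - (1/2)q_H - q_T = 0, so q_T(q_H) = (306 - (1/2)q_H).
Helios substitutes q_T(q_H) into its own profit: π_H = q_H(322 - (1/2)q_H - (306 - (1/2)q_H)/2) - 103q_H = (169 - (1/4)q_H)q_H - 103q_H.
The leader's first-order condition 66 - (1/2)q_H = 0 yields q_H = 132.
Then q_T = (306 - (1/2)·132) = 240.
Price P = 322 - (1/2)·372 = 136.
Talus's profit: (136 - 16)·240 = 28800.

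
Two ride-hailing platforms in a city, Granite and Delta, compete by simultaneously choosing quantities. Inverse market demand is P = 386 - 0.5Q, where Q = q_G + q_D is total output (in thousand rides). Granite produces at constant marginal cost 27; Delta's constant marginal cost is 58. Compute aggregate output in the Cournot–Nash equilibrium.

458

Granite's profit: π_G = (386 - 0.5Q)q_G - (27q_G). Setting ∂π_G/∂q_G = 0: 359 - q_G - (1/2)(q_D) = 0.
Delta's profit: π_D = (386 - 0.5Q)q_D - (58q_D). Setting ∂π_D/∂q_D = 0: 328 - q_D - (1/2)(q_G) = 0.
Rearranging gives the reaction functions q_G = (359 - (1/2)q_D) and q_D = (328 - (1/2)q_G).
Substituting one into the other gives q_G = 260 and q_D = 198.
Total output Q = 260 + 198 = 458.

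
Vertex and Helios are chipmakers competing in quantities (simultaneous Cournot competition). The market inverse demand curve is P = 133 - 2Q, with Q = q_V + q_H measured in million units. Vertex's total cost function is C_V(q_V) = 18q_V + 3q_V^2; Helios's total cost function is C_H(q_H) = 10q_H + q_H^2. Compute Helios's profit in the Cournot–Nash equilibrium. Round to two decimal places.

Vertex's profit: π_V = (133 - 2Q)q_V - (18q_V + 3q_V²). Setting ∂π_V/∂q_V = 0: 115 - 10q_V - 2(q_H) = 0.
Helios's profit: π_H = (133 - 2Q)q_H - (10q_H + q_H²). Setting ∂π_H/∂q_H = 0: 123 - 6q_H - 2(q_V) = 0.
Best responses: q_V = (115 - 2q_H)/10, q_H = (123 - 2q_V)/6.
Substituting one into the other gives q_V = 111/14 and q_H = 125/7.
Price P = 133 - 2·(361/14) = 570/7.
Helios's profit: (570/7)·(125/7) - 10·(125/7) - (125/7)² = 956.6327.

956.63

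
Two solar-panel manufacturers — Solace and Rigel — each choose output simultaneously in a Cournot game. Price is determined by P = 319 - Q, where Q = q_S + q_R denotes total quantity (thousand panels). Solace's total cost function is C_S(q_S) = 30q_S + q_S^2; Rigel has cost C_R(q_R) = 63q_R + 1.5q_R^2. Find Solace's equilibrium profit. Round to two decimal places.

Solace's profit: π_S = (319 - Q)q_S - (30q_S + q_S²). Setting ∂π_S/∂q_S = 0: 289 - 4q_S - (q_R) = 0.
Rigel's profit: π_R = (319 - Q)q_R - (63q_R + (3/2)q_R²). Setting ∂π_R/∂q_R = 0: 256 - 5q_R - (q_S) = 0.
Rearranging gives the reaction functions q_S = (289 - q_R)/4 and q_R = (256 - q_S)/5.
Solving the pair: q_S = 1189/19, q_R = 735/19.
Price P = 319 - 1924/19 = 217.7368.
Solace's profit: 217.7368·(1189/19) - 30·(1189/19) - (1189/19)² = 7832.2493.

7832.25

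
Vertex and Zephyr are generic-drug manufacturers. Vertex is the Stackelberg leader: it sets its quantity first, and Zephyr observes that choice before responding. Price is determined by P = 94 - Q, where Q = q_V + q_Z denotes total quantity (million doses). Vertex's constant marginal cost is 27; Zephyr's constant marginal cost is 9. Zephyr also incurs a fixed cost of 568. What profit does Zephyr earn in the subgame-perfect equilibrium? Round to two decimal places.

347.06

Solve by backward induction. Given q_V, the follower Zephyr maximises π_Z = (94 - q_V - q_Z)q_Z - 9q_Z.
∂π_Z/∂q_Z = 85 - q_V - 2q_Z = 0 gives the reaction function q_Z = (85 - q_V)/2.
Vertex substitutes q_Z(q_V) into its own profit: π_V = q_V(94 - q_V - (85 - q_V)/2) - 27q_V = (103/2 - (1/2)q_V)q_V - 27q_V.
Maximising: ∂π_V/∂q_V = 49/2 - q_V = 0, giving q_V = 49/2.
Then q_Z = (85 - 49/2)/2 = 121/4.
Price P = 94 - 219/4 = 157/4.
Zephyr's profit: (157/4 - 9)·(121/4) - 568 = 347.0625.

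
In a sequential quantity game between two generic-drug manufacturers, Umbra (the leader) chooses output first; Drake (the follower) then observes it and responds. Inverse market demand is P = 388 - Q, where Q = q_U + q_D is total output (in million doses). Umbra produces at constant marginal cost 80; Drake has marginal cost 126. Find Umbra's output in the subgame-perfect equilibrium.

Solve by backward induction. Given q_U, the follower Drake maximises π_D = (388 - q_U - q_D)q_D - 126q_D.
Setting the follower's marginal profit to zero, 262 - q_U - 2q_D = 0, i.e. q_D = (262 - q_U)/2.
The leader anticipates this reaction. Substituting into P = 388 - Q gives P = 257 - (1/2)q_U, so π_U = (257 - (1/2)q_U)q_U - 80q_U.
The leader's first-order condition 177 - q_U = 0 yields q_U = 177.
Then q_D = (262 - 177)/2 = 85/2.

177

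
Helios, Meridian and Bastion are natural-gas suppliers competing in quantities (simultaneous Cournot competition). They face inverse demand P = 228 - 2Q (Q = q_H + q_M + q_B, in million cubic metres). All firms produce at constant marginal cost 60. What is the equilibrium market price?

Each firm earns π_i = (228 - 2Q)q_i - 60q_i.
Setting ∂π_i/∂q_i = 0 with rivals' quantities fixed: 168 - 4q_i - 2·Σ_{j≠i} q_j = 0.
By symmetry each firm produces the same amount; substituting Σ_{j≠i} q_j = 2q_i yields q_i = 168/8 = 21.
Total output Q = 63, so price P = 228 - 2·63 = 102.

102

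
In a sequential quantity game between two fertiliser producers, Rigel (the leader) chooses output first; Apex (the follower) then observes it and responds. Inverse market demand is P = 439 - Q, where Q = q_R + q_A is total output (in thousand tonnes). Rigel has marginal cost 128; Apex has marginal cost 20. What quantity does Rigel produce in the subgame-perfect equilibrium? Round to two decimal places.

The follower Apex best-responds to any q_R: π_A = (439 - Q)q_A - 20q_A.
Follower FOC: 419 - q_R - 2q_A = 0, so q_A(q_R) = (419 - q_R)/2.
Rigel substitutes q_A(q_R) into its own profit: π_R = q_R(439 - q_R - (419 - q_R)/2) - 128q_R = (459/2 - (1/2)q_R)q_R - 128q_R.
Maximising: ∂π_R/∂q_R = 203/2 - q_R = 0, giving q_R = 203/2.
Then q_A = (419 - 203/2)/2 = 635/4.

101.50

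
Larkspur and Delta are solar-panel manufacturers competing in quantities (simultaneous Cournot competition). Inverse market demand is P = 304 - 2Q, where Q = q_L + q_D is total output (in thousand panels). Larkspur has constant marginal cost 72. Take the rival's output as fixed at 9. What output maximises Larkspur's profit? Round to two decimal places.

With the rival's output fixed at 9, Larkspur's profit is π_L = (304 - 2·9 - 2q_L)q_L - (72q_L) = (286 - 2q_L)q_L - (72q_L).
∂π_L/∂q_L = 214 - 4q_L = 0, so q_L = 107/2.

53.50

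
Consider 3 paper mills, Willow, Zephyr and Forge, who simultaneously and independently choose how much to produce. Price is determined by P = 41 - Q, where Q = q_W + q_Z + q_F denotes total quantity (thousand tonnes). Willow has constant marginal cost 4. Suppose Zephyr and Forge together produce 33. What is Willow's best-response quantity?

With rivals' combined output fixed at 33, Willow's profit is π_W = (41 - 33 - q_W)q_W - (4q_W) = (8 - q_W)q_W - (4q_W).
∂π_W/∂q_W = 4 - 2q_W = 0, so q_W = 2.

2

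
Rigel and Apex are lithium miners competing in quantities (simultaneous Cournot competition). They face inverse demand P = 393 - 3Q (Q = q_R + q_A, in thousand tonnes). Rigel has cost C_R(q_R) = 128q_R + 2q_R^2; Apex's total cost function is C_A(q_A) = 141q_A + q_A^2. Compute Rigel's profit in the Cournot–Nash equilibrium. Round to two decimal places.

Rigel's profit: π_R = (393 - 3Q)q_R - (128q_R + 2q_R²). Setting ∂π_R/∂q_R = 0: 265 - 10q_R - 3(q_A) = 0.
Apex's profit: π_A = (393 - 3Q)q_A - (141q_A + q_A²). Setting ∂π_A/∂q_A = 0: 252 - 8q_A - 3(q_R) = 0.
Rearranging gives the reaction functions q_R = (265 - 3q_A)/10 and q_A = (252 - 3q_R)/8.
Substituting one into the other gives q_R = 1364/71 and q_A = 1725/71.
Price P = 393 - 3·43.5070 = 262.4789.
Rigel's profit: 262.4789·(1364/71) - 128·(1364/71) - 2(1364/71)² = 1845.3640.

1845.36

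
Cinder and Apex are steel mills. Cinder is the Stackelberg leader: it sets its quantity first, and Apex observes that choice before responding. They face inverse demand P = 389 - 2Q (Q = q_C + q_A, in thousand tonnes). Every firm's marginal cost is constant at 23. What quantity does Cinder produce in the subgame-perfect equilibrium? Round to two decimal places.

Solve by backward induction. Given q_C, the follower Apex maximises π_A = (389 - 2q_C - 2q_A)q_A - 23q_A.
Follower FOC: 366 - 2q_C - 4q_A = 0, so q_A(q_C) = (366 - 2q_C)/4.
The leader anticipates this reaction. Substituting into P = 389 - 2Q gives P = 206 - q_C, so π_C = (206 - q_C)q_C - 23q_C.
Maximising: ∂π_C/∂q_C = 183 - 2q_C = 0, giving q_C = 183/2.
Then q_A = (366 - 2·(183/2))/4 = 183/4.

91.50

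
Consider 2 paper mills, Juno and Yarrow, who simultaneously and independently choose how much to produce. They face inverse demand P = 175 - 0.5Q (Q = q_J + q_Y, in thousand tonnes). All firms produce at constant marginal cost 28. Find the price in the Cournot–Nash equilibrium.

Each firm earns π_i = (175 - 0.5Q)q_i - 28q_i.
First-order condition (treating rivals' output as given): 147 - q_i - (1/2)q_j = 0.
By symmetry each firm produces the same amount; substituting q_j = q_i yields q_i = 147/(3/2) = 98.
Total output Q = 196, so price P = 175 - (1/2)·196 = 77.

77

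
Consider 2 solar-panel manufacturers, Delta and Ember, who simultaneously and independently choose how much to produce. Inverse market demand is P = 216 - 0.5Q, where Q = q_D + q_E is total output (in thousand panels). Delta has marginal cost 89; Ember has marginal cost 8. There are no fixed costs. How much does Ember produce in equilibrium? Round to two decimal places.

192.67

Delta's profit: π_D = (216 - 0.5Q)q_D - (89q_D). Setting ∂π_D/∂q_D = 0: 127 - q_D - (1/2)(q_E) = 0.
Ember's profit: π_E = (216 - 0.5Q)q_E - (8q_E). Setting ∂π_E/∂q_E = 0: 208 - q_E - (1/2)(q_D) = 0.
Rearranging gives the reaction functions q_D = (127 - (1/2)q_E) and q_E = (208 - (1/2)q_D).
Substituting one into the other gives q_D = 92/3 and q_E = 578/3.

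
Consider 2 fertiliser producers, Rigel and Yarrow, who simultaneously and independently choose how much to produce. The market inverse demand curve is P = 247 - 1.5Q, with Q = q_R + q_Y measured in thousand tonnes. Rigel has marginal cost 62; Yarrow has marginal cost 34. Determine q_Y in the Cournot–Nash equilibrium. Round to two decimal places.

53.56

Rigel's profit: π_R = (247 - 1.5Q)q_R - (62q_R). Setting ∂π_R/∂q_R = 0: 185 - 3q_R - (3/2)(q_Y) = 0.
Yarrow's profit: π_Y = (247 - 1.5Q)q_Y - (34q_Y). Setting ∂π_Y/∂q_Y = 0: 213 - 3q_Y - (3/2)(q_R) = 0.
Rearranging gives the reaction functions q_R = (185 - (3/2)q_Y)/3 and q_Y = (213 - (3/2)q_R)/3.
Substituting one into the other gives q_R = 314/9 and q_Y = 482/9.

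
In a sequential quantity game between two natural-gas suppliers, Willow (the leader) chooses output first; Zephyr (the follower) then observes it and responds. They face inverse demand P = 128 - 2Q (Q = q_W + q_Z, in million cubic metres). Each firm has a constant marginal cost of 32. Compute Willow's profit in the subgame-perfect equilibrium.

The follower Zephyr best-responds to any q_W: π_Z = (128 - 2Q)q_Z - 32q_Z.
Follower FOC: 96 - 2q_W - 4q_Z = 0, so q_Z(q_W) = (96 - 2q_W)/4.
Willow substitutes q_Z(q_W) into its own profit: π_W = q_W(128 - 2q_W - (96 - 2q_W)/2) - 32q_W = (80 - q_W)q_W - 32q_W.
Leader FOC: 48 - 2q_W = 0, so q_W = 24.
Then q_Z = (96 - 2·24)/4 = 12.
Price P = 128 - 2·36 = 56.
Willow's profit: (56 - 32)·24 = 576.

576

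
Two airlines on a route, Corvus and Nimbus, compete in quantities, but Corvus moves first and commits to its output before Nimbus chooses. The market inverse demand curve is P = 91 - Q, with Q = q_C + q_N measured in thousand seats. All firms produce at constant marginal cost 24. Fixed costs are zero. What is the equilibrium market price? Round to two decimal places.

Solve by backward induction. Given q_C, the follower Nimbus maximises π_N = (91 - q_C - q_N)q_N - 24q_N.
∂π_N/∂q_N = 67 - q_C - 2q_N = 0 gives the reaction function q_N = (67 - q_C)/2.
Corvus substitutes q_N(q_C) into its own profit: π_C = q_C(91 - q_C - (67 - q_C)/2) - 24q_C = (115/2 - (1/2)q_C)q_C - 24q_C.
Maximising: ∂π_C/∂q_C = 67/2 - q_C = 0, giving q_C = 67/2.
Then q_N = (67 - 67/2)/2 = 67/4.
Total output Q = 201/4, so price P = 91 - 201/4 = 163/4.

40.75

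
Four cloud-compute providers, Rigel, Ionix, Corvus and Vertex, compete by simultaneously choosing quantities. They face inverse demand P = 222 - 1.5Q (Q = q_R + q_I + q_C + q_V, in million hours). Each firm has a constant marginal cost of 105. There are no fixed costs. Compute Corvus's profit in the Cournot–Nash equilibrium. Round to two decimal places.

365.04

A representative firm's profit is π_i = q_i(222 - 1.5Q) - 105q_i.
Setting ∂π_i/∂q_i = 0 with rivals' quantities fixed: 117 - 3q_i - (3/2)·Σ_{j≠i} q_j = 0.
By symmetry each firm produces the same amount; substituting Σ_{j≠i} q_j = 3q_i yields q_i = 117/(15/2) = 78/5.
Price P = 222 - (3/2)·(312/5) = 642/5.
Corvus's profit: (642/5 - 105)·(78/5) = 365.0400.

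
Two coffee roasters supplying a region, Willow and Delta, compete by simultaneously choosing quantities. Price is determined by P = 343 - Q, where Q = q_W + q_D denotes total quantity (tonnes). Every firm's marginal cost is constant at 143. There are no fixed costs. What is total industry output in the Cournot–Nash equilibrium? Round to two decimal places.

A representative firm's profit is π_i = q_i(343 - Q) - 143q_i.
Setting ∂π_i/∂q_i = 0 with rivals' quantities fixed: 200 - 2q_i - q_j = 0.
By symmetry each firm produces the same amount; substituting q_j = q_i yields q_i = 200/3.
Total output Q = 200/3 + 200/3 = 400/3.

133.33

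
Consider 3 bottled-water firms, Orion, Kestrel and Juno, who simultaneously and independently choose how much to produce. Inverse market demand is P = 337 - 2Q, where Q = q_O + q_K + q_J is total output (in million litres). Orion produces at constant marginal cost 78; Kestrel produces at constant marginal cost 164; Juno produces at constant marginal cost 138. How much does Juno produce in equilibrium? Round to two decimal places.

20.63

Orion's profit: π_O = (337 - 2Q)q_O - (78q_O). Setting ∂π_O/∂q_O = 0: 259 - 4q_O - 2(q_K + q_J) = 0.
Kestrel's profit: π_K = (337 - 2Q)q_K - (164q_K). Setting ∂π_K/∂q_K = 0: 173 - 4q_K - 2(q_O + q_J) = 0.
Juno's first-order condition: 199 - 4q_J - 2(q_O + q_K) = 0.
Adding the 3 conditions: 631 − 4Q − 4Q = 0, i.e. Q = 631/8.
Back-substituting: q_O = (259 − 631/4)/2 = 405/8, q_K = (173 − 631/4)/2 = 61/8, q_J = (199 − 631/4)/2 = 165/8.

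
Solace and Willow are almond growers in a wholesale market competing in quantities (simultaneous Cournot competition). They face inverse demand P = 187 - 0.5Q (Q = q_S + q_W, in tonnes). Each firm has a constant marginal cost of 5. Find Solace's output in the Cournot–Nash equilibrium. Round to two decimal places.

121.33

A representative firm's profit is π_i = q_i(187 - 0.5Q) - 5q_i.
Setting ∂π_i/∂q_i = 0 with rivals' quantities fixed: 182 - q_i - (1/2)q_j = 0.
With identical firms every q_j equals q_i, so q_j = q_i and 182 = (3/2)q_i, giving q_i = 364/3.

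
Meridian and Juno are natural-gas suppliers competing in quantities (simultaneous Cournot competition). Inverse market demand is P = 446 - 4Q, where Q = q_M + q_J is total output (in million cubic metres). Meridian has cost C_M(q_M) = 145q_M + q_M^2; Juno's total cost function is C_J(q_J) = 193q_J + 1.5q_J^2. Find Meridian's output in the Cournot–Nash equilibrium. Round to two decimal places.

24.46

Meridian's profit: π_M = (446 - 4Q)q_M - (145q_M + q_M²). Setting ∂π_M/∂q_M = 0: 301 - 10q_M - 4(q_J) = 0.
Juno's first-order condition: 253 - 11q_J - 4(q_M) = 0.
Rearranging gives the reaction functions q_M = (301 - 4q_J)/10 and q_J = (253 - 4q_M)/11.
Solving the pair: q_M = 24.4574, q_J = 663/47.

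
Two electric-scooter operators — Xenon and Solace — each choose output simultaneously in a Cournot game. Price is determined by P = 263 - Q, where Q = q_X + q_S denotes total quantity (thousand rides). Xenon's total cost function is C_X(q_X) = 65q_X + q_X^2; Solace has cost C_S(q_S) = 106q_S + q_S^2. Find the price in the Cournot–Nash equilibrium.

192

Xenon's profit: π_X = (263 - Q)q_X - (65q_X + q_X²). Setting ∂π_X/∂q_X = 0: 198 - 4q_X - (q_S) = 0.
Solace's first-order condition: 157 - 4q_S - (q_X) = 0.
So q_X = (198 - q_S)/4 and q_S = (157 - q_X)/4.
Substituting one into the other gives q_X = 127/3 and q_S = 86/3.
Total output Q = 71, so price P = 263 - 71 = 192.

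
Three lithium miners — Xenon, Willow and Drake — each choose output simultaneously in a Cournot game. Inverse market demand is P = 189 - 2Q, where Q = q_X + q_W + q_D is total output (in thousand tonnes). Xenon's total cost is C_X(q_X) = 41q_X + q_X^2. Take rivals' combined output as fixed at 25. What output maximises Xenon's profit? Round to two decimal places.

With rivals' combined output fixed at 25, Xenon's profit is π_X = (189 - 2·25 - 2q_X)q_X - (41q_X + q_X²) = (139 - 2q_X)q_X - (41q_X + q_X²).
∂π_X/∂q_X = 98 - 6q_X = 0, so q_X = 49/3.

16.33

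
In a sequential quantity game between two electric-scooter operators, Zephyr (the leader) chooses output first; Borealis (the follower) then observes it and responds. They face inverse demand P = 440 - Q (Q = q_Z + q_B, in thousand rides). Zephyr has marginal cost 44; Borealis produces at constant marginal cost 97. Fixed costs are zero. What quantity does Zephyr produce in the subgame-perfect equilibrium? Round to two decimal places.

Solve by backward induction. Given q_Z, the follower Borealis maximises π_B = (440 - q_Z - q_B)q_B - 97q_B.
Follower FOC: 343 - q_Z - 2q_B = 0, so q_B(q_Z) = (343 - q_Z)/2.
The leader anticipates this reaction. Substituting into P = 440 - Q gives P = 537/2 - (1/2)q_Z, so π_Z = (537/2 - (1/2)q_Z)q_Z - 44q_Z.
Maximising: ∂π_Z/∂q_Z = 449/2 - q_Z = 0, giving q_Z = 449/2.
Then q_B = (343 - 449/2)/2 = 237/4.

224.50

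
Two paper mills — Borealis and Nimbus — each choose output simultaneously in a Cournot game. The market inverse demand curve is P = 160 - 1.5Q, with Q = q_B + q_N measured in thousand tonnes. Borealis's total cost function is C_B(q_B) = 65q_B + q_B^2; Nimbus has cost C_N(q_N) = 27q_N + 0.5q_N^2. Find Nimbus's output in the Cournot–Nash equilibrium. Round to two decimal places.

Borealis's profit: π_B = (160 - 1.5Q)q_B - (65q_B + q_B²). Setting ∂π_B/∂q_B = 0: 95 - 5q_B - (3/2)(q_N) = 0.
Nimbus's first-order condition: 133 - 4q_N - (3/2)(q_B) = 0.
Rearranging gives the reaction functions q_B = (95 - (3/2)q_N)/5 and q_N = (133 - (3/2)q_B)/4.
Substituting one into the other gives q_B = 722/71 and q_N = 29.4366.

29.44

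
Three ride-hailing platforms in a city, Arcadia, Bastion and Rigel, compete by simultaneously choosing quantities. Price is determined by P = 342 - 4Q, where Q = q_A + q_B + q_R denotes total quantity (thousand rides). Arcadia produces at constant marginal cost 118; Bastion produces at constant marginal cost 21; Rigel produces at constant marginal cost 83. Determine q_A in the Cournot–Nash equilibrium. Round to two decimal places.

Arcadia's profit: π_A = (342 - 4Q)q_A - (118q_A). Setting ∂π_A/∂q_A = 0: 224 - 8q_A - 4(q_B + q_R) = 0.
Bastion's profit: π_B = (342 - 4Q)q_B - (21q_B). Setting ∂π_B/∂q_B = 0: 321 - 8q_B - 4(q_A + q_R) = 0.
Rigel's profit: π_R = (342 - 4Q)q_R - (83q_R). Setting ∂π_R/∂q_R = 0: 259 - 8q_R - 4(q_A + q_B) = 0.
Summing all 3 equations gives 804 − 16Q = 0, hence Q = 201/4.
Back-substituting: q_A = (224 − 201)/4 = 23/4, q_B = (321 − 201)/4 = 30, q_R = (259 − 201)/4 = 29/2.

5.75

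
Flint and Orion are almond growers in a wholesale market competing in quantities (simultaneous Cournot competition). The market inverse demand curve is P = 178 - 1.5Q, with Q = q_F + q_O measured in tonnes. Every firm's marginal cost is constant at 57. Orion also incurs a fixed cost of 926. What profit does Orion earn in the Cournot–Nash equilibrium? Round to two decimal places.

Each firm earns π_i = (178 - 1.5Q)q_i - 57q_i.
First-order condition (treating rivals' output as given): 121 - 3q_i - (3/2)q_j = 0.
With identical firms every q_j equals q_i, so q_j = q_i and 121 = (9/2)q_i, giving q_i = 242/9.
Price P = 178 - (3/2)·(484/9) = 292/3.
Orion's profit: (292/3 - 57)·(242/9) - 926 = 158.5185.

158.52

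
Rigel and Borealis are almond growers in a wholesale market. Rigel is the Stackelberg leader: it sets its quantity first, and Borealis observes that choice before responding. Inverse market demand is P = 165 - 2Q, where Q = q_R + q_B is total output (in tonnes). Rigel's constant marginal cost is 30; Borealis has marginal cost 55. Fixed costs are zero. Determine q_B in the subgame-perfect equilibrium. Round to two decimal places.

7.50

Solve by backward induction. Given q_R, the follower Borealis maximises π_B = (165 - 2q_R - 2q_B)q_B - 55q_B.
∂π_B/∂q_B = 110 - 2q_R - 4q_B = 0 gives the reaction function q_B = (110 - 2q_R)/4.
Rigel substitutes q_B(q_R) into its own profit: π_R = q_R(165 - 2q_R - (110 - 2q_R)/2) - 30q_R = (110 - q_R)q_R - 30q_R.
The leader's first-order condition 80 - 2q_R = 0 yields q_R = 40.
Then q_B = (110 - 2·40)/4 = 15/2.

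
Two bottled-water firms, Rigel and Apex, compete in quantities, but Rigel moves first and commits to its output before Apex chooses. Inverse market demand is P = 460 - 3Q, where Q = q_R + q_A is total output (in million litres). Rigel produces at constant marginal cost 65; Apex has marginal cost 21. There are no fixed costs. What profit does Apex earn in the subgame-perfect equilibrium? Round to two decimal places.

5786.02

Solve by backward induction. Given q_R, the follower Apex maximises π_A = (460 - 3q_R - 3q_A)q_A - 21q_A.
∂π_A/∂q_A = 439 - 3q_R - 6q_A = 0 gives the reaction function q_A = (439 - 3q_R)/6.
The leader anticipates this reaction. Substituting into P = 460 - 3Q gives P = 481/2 - (3/2)q_R, so π_R = (481/2 - (3/2)q_R)q_R - 65q_R.
The leader's first-order condition 351/2 - 3q_R = 0 yields q_R = 117/2.
Then q_A = (439 - 3·(117/2))/6 = 527/12.
Price P = 460 - 3·(1229/12) = 611/4.
Apex's profit: (611/4 - 21)·(527/12) = 5786.0208.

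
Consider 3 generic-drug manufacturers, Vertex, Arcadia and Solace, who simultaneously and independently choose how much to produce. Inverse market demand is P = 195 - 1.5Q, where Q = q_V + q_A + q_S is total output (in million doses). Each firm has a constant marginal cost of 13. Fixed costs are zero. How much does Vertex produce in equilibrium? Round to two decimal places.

30.33

A representative firm's profit is π_i = q_i(195 - 1.5Q) - 13q_i.
Setting ∂π_i/∂q_i = 0 with rivals' quantities fixed: 182 - 3q_i - (3/2)·Σ_{j≠i} q_j = 0.
By symmetry each firm produces the same amount; substituting Σ_{j≠i} q_j = 2q_i yields q_i = 182/6 = 91/3.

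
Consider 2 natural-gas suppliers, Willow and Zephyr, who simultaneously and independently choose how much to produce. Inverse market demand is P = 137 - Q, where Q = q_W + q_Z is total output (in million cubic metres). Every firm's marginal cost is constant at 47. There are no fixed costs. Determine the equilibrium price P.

Each firm earns π_i = (137 - Q)q_i - 47q_i.
Setting ∂π_i/∂q_i = 0 with rivals' quantities fixed: 90 - 2q_i - q_j = 0.
With identical firms every q_j equals q_i, so q_j = q_i and 90 = 3q_i, giving q_i = 30.
Total output Q = 60, so price P = 137 - 60 = 77.

77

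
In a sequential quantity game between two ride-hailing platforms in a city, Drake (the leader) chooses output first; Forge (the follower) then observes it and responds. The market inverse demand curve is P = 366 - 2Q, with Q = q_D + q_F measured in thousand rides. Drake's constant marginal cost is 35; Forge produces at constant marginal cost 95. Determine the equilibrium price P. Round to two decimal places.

132.75

Solve by backward induction. Given q_D, the follower Forge maximises π_F = (366 - 2q_D - 2q_F)q_F - 95q_F.
∂π_F/∂q_F = 271 - 2q_D - 4q_F = 0 gives the reaction function q_F = (271 - 2q_D)/4.
The leader anticipates this reaction. Substituting into P = 366 - 2Q gives P = 461/2 - q_D, so π_D = (461/2 - q_D)q_D - 35q_D.
Maximising: ∂π_D/∂q_D = 391/2 - 2q_D = 0, giving q_D = 391/4.
Then q_F = (271 - 2·(391/4))/4 = 151/8.
Total output Q = 933/8, so price P = 366 - 2·(933/8) = 531/4.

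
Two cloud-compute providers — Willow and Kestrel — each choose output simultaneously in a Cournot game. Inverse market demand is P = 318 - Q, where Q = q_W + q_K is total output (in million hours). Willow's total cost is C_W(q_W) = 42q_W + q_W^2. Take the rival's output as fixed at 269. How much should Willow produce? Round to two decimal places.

With the rival's output fixed at 269, Willow's profit is π_W = (318 - 269 - q_W)q_W - (42q_W + q_W²) = (49 - q_W)q_W - (42q_W + q_W²).
∂π_W/∂q_W = 7 - 4q_W = 0, so q_W = 7/4.

1.75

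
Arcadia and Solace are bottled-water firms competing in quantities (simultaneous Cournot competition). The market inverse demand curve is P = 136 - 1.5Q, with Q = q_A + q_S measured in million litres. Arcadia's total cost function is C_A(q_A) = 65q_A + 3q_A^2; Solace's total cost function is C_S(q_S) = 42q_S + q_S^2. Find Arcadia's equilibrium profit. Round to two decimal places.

112.76

Arcadia's profit: π_A = (136 - 1.5Q)q_A - (65q_A + 3q_A²). Setting ∂π_A/∂q_A = 0: 71 - 9q_A - (3/2)(q_S) = 0.
Solace's first-order condition: 94 - 5q_S - (3/2)(q_A) = 0.
Best responses: q_A = (71 - (3/2)q_S)/9, q_S = (94 - (3/2)q_A)/5.
Substituting one into the other gives q_A = 856/171 and q_S = 986/57.
Price P = 136 - (3/2)·22.3041 = 102.5439.
Arcadia's profit: 102.5439·(856/171) - 65·(856/171) - 3(856/171)² = 112.7633.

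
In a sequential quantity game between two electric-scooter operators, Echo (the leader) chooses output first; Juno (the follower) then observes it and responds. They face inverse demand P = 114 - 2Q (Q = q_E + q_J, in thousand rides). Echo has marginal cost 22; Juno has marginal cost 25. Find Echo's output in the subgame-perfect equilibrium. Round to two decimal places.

Solve by backward induction. Given q_E, the follower Juno maximises π_J = (114 - 2q_E - 2q_J)q_J - 25q_J.
∂π_J/∂q_J = 89 - 2q_E - 4q_J = 0 gives the reaction function q_J = (89 - 2q_E)/4.
The leader anticipates this reaction. Substituting into P = 114 - 2Q gives P = 139/2 - q_E, so π_E = (139/2 - q_E)q_E - 22q_E.
The leader's first-order condition 95/2 - 2q_E = 0 yields q_E = 95/4.
Then q_J = (89 - 2·(95/4))/4 = 83/8.

23.75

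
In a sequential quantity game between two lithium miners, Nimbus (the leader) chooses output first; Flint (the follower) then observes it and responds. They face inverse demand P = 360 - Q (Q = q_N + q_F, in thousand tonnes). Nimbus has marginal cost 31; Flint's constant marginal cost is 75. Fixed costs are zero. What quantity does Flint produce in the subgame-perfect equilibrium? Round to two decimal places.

49.25

Solve by backward induction. Given q_N, the follower Flint maximises π_F = (360 - q_N - q_F)q_F - 75q_F.
∂π_F/∂q_F = 285 - q_N - 2q_F = 0 gives the reaction function q_F = (285 - q_N)/2.
The leader anticipates this reaction. Substituting into P = 360 - Q gives P = 435/2 - (1/2)q_N, so π_N = (435/2 - (1/2)q_N)q_N - 31q_N.
Maximising: ∂π_N/∂q_N = 373/2 - q_N = 0, giving q_N = 373/2.
Then q_F = (285 - 373/2)/2 = 197/4.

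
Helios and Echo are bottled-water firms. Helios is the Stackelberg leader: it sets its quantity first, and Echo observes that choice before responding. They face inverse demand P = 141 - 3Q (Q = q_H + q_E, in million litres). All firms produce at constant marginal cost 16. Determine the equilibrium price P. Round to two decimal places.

47.25

Solve by backward induction. Given q_H, the follower Echo maximises π_E = (141 - 3q_H - 3q_E)q_E - 16q_E.
∂π_E/∂q_E = 125 - 3q_H - 6q_E = 0 gives the reaction function q_E = (125 - 3q_H)/6.
The leader anticipates this reaction. Substituting into P = 141 - 3Q gives P = 157/2 - (3/2)q_H, so π_H = (157/2 - (3/2)q_H)q_H - 16q_H.
The leader's first-order condition 125/2 - 3q_H = 0 yields q_H = 125/6.
Then q_E = (125 - 3·(125/6))/6 = 125/12.
Total output Q = 125/4, so price P = 141 - 3·(125/4) = 189/4.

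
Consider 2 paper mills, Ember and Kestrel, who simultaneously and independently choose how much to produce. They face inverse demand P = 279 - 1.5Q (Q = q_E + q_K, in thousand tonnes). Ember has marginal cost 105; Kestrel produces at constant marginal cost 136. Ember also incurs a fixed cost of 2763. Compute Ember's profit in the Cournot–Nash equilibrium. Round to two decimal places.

Ember's profit: π_E = (279 - 1.5Q)q_E - (105q_E). Setting ∂π_E/∂q_E = 0: 174 - 3q_E - (3/2)(q_K) = 0.
Kestrel's profit: π_K = (279 - 1.5Q)q_K - (136q_K). Setting ∂π_K/∂q_K = 0: 143 - 3q_K - (3/2)(q_E) = 0.
So q_E = (174 - (3/2)q_K)/3 and q_K = (143 - (3/2)q_E)/3.
Solving the pair: q_E = 410/9, q_K = 224/9.
Price P = 279 - (3/2)·(634/9) = 520/3.
Ember's profit: (520/3 - 105)·(410/9) - 2763 = 349.9630.

349.96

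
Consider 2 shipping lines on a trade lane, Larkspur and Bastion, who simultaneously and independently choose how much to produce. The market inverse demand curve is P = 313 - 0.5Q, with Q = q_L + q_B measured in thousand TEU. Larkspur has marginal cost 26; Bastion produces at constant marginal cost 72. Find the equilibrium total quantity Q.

352

Larkspur's profit: π_L = (313 - 0.5Q)q_L - (26q_L). Setting ∂π_L/∂q_L = 0: 287 - q_L - (1/2)(q_B) = 0.
Bastion's profit: π_B = (313 - 0.5Q)q_B - (72q_B). Setting ∂π_B/∂q_B = 0: 241 - q_B - (1/2)(q_L) = 0.
So q_L = (287 - (1/2)q_B) and q_B = (241 - (1/2)q_L).
Solving the pair: q_L = 222, q_B = 130.
Total output Q = 222 + 130 = 352.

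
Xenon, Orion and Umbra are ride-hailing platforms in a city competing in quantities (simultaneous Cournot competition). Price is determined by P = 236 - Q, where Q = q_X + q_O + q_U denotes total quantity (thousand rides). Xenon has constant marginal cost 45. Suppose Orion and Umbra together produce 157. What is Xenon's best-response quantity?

With rivals' combined output fixed at 157, Xenon's profit is π_X = (236 - 157 - q_X)q_X - (45q_X) = (79 - q_X)q_X - (45q_X).
∂π_X/∂q_X = 34 - 2q_X = 0, so q_X = 17.

17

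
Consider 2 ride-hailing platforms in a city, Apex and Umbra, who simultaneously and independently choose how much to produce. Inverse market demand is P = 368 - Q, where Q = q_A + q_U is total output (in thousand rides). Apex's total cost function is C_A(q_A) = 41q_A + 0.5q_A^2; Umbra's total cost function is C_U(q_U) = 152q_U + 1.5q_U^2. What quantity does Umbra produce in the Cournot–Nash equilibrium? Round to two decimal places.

22.93

Apex's profit: π_A = (368 - Q)q_A - (41q_A + (1/2)q_A²). Setting ∂π_A/∂q_A = 0: 327 - 3q_A - (q_U) = 0.
Umbra's profit: π_U = (368 - Q)q_U - (152q_U + (3/2)q_U²). Setting ∂π_U/∂q_U = 0: 216 - 5q_U - (q_A) = 0.
So q_A = (327 - q_U)/3 and q_U = (216 - q_A)/5.
Substituting one into the other gives q_A = 1419/14 and q_U = 321/14.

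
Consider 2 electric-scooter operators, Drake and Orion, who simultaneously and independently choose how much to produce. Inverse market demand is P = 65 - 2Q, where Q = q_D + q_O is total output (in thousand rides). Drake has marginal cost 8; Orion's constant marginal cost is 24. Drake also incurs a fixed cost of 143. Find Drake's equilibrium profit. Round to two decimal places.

Drake's profit: π_D = (65 - 2Q)q_D - (8q_D). Setting ∂π_D/∂q_D = 0: 57 - 4q_D - 2(q_O) = 0.
Orion's first-order condition: 41 - 4q_O - 2(q_D) = 0.
Rearranging gives the reaction functions q_D = (57 - 2q_O)/4 and q_O = (41 - 2q_D)/4.
Substituting one into the other gives q_D = 73/6 and q_O = 25/6.
Price P = 65 - 2·(49/3) = 97/3.
Drake's profit: (97/3 - 8)·(73/6) - 143 = 153.0556.

153.06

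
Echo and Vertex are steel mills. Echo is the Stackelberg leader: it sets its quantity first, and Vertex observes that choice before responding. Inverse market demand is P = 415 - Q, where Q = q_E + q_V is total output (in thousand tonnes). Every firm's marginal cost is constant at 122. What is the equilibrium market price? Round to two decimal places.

195.25

Solve by backward induction. Given q_E, the follower Vertex maximises π_V = (415 - q_E - q_V)q_V - 122q_V.
Follower FOC: 293 - q_E - 2q_V = 0, so q_V(q_E) = (293 - q_E)/2.
The leader anticipates this reaction. Substituting into P = 415 - Q gives P = 537/2 - (1/2)q_E, so π_E = (537/2 - (1/2)q_E)q_E - 122q_E.
Maximising: ∂π_E/∂q_E = 293/2 - q_E = 0, giving q_E = 293/2.
Then q_V = (293 - 293/2)/2 = 293/4.
Total output Q = 879/4, so price P = 415 - 879/4 = 781/4.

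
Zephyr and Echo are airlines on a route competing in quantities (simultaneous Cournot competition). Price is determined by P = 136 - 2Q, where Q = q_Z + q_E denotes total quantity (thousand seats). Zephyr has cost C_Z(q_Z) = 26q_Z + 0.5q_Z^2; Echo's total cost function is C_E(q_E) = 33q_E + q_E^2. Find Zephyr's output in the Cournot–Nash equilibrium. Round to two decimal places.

17.46

Zephyr's profit: π_Z = (136 - 2Q)q_Z - (26q_Z + (1/2)q_Z²). Setting ∂π_Z/∂q_Z = 0: 110 - 5q_Z - 2(q_E) = 0.
Echo's profit: π_E = (136 - 2Q)q_E - (33q_E + q_E²). Setting ∂π_E/∂q_E = 0: 103 - 6q_E - 2(q_Z) = 0.
So q_Z = (110 - 2q_E)/5 and q_E = (103 - 2q_Z)/6.
Substituting one into the other gives q_Z = 227/13 and q_E = 295/26.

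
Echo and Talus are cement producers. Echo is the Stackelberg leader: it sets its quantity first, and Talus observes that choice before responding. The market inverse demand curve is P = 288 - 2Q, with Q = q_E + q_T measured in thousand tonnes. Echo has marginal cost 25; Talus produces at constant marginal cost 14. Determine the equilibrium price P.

Solve by backward induction. Given q_E, the follower Talus maximises π_T = (288 - 2q_E - 2q_T)q_T - 14q_T.
Follower FOC: 274 - 2q_E - 4q_T = 0, so q_T(q_E) = (274 - 2q_E)/4.
Echo substitutes q_T(q_E) into its own profit: π_E = q_E(288 - 2q_E - (274 - 2q_E)/2) - 25q_E = (151 - q_E)q_E - 25q_E.
The leader's first-order condition 126 - 2q_E = 0 yields q_E = 63.
Then q_T = (274 - 2·63)/4 = 37.
Total output Q = 100, so price P = 288 - 2·100 = 88.

88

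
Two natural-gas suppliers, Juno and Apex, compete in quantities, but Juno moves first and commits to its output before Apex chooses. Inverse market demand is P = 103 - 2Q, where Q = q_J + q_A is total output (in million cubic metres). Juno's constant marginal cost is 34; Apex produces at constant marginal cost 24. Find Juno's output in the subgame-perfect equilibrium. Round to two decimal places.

Solve by backward induction. Given q_J, the follower Apex maximises π_A = (103 - 2q_J - 2q_A)q_A - 24q_A.
∂π_A/∂q_A = 79 - 2q_J - 4q_A = 0 gives the reaction function q_A = (79 - 2q_J)/4.
The leader anticipates this reaction. Substituting into P = 103 - 2Q gives P = 127/2 - q_J, so π_J = (127/2 - q_J)q_J - 34q_J.
The leader's first-order condition 59/2 - 2q_J = 0 yields q_J = 59/4.
Then q_A = (79 - 2·(59/4))/4 = 99/8.

14.75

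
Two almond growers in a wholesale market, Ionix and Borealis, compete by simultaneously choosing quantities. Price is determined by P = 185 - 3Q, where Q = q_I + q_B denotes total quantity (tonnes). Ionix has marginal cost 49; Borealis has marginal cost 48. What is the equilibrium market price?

Ionix's profit: π_I = (185 - 3Q)q_I - (49q_I). Setting ∂π_I/∂q_I = 0: 136 - 6q_I - 3(q_B) = 0.
Borealis's first-order condition: 137 - 6q_B - 3(q_I) = 0.
Best responses: q_I = (136 - 3q_B)/6, q_B = (137 - 3q_I)/6.
Substituting one into the other gives q_I = 15 and q_B = 46/3.
Total output Q = 91/3, so price P = 185 - 3·(91/3) = 94.

94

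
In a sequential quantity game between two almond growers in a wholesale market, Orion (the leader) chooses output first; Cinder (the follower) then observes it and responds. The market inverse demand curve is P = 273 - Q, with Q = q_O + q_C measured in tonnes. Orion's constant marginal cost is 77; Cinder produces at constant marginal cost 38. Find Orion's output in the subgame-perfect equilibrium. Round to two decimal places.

The follower Cinder best-responds to any q_O: π_C = (273 - Q)q_C - 38q_C.
Setting the follower's marginal profit to zero, 235 - q_O - 2q_C = 0, i.e. q_C = (235 - q_O)/2.
Orion substitutes q_C(q_O) into its own profit: π_O = q_O(273 - q_O - (235 - q_O)/2) - 77q_O = (311/2 - (1/2)q_O)q_O - 77q_O.
The leader's first-order condition 157/2 - q_O = 0 yields q_O = 157/2.
Then q_C = (235 - 157/2)/2 = 313/4.

78.50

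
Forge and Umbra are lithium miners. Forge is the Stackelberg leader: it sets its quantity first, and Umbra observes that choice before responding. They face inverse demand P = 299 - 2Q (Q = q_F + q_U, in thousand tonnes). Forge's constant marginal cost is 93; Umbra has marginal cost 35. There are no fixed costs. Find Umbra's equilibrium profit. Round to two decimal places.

Solve by backward induction. Given q_F, the follower Umbra maximises π_U = (299 - 2q_F - 2q_U)q_U - 35q_U.
Follower FOC: 264 - 2q_F - 4q_U = 0, so q_U(q_F) = (264 - 2q_F)/4.
Forge substitutes q_U(q_F) into its own profit: π_F = q_F(299 - 2q_F - (264 - 2q_F)/2) - 93q_F = (167 - q_F)q_F - 93q_F.
Maximising: ∂π_F/∂q_F = 74 - 2q_F = 0, giving q_F = 37.
Then q_U = (264 - 2·37)/4 = 95/2.
Price P = 299 - 2·(169/2) = 130.
Umbra's profit: (130 - 35)·(95/2) = 4512.5000.

4512.50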